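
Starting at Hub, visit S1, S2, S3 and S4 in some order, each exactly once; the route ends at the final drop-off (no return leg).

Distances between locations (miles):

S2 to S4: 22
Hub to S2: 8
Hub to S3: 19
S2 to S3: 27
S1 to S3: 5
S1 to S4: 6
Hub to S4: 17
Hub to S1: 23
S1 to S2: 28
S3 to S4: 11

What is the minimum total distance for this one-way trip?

There are 4! = 24 possible orderings.
Hub → S1 → S2 → S3 → S4: 23+28+27+11 = 89
Hub → S1 → S2 → S4 → S3: 23+28+22+11 = 84
Hub → S1 → S3 → S2 → S4: 23+5+27+22 = 77
Hub → S1 → S3 → S4 → S2: 23+5+11+22 = 61
Hub → S1 → S4 → S2 → S3: 23+6+22+27 = 78
Hub → S1 → S4 → S3 → S2: 23+6+11+27 = 67
Hub → S2 → S1 → S3 → S4: 8+28+5+11 = 52
Hub → S2 → S1 → S4 → S3: 8+28+6+11 = 53
Hub → S2 → S3 → S1 → S4: 8+27+5+6 = 46
Hub → S2 → S3 → S4 → S1: 8+27+11+6 = 52
Hub → S2 → S4 → S1 → S3: 8+22+6+5 = 41
Hub → S2 → S4 → S3 → S1: 8+22+11+5 = 46
Hub → S3 → S1 → S2 → S4: 19+5+28+22 = 74
Hub → S3 → S1 → S4 → S2: 19+5+6+22 = 52
… (10 more)
The minimum is 41.
One shortest path: Hub → S2 → S4 → S1 → S3.

41 miles — the minimum one-way total.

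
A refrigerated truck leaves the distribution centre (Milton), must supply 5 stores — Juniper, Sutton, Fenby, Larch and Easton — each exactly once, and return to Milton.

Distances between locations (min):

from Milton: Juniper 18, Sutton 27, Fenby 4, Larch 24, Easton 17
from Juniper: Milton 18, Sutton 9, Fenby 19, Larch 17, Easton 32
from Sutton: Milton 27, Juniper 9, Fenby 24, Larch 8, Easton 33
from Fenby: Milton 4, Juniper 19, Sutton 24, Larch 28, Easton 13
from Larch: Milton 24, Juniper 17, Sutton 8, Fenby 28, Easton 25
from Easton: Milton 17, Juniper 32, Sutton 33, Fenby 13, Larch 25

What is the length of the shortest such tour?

There are 60 distinct closed tours to check (reversals are equivalent).
Milton - Juniper - Sutton - Fenby - Larch - Easton - Milton: 18+9+24+28+25+17 = 121
Milton - Juniper - Sutton - Fenby - Easton - Larch - Milton: 18+9+24+13+25+24 = 113
Milton - Juniper - Sutton - Larch - Fenby - Easton - Milton: 18+9+8+28+13+17 = 93
Milton - Juniper - Sutton - Larch - Easton - Fenby - Milton: 18+9+8+25+13+4 = 77
Milton - Juniper - Sutton - Easton - Fenby - Larch - Milton: 18+9+33+13+28+24 = 125
Milton - Juniper - Sutton - Easton - Larch - Fenby - Milton: 18+9+33+25+28+4 = 117
Milton - Juniper - Fenby - Sutton - Larch - Easton - Milton: 18+19+24+8+25+17 = 111
Milton - Juniper - Fenby - Sutton - Easton - Larch - Milton: 18+19+24+33+25+24 = 143
Milton - Juniper - Fenby - Larch - Sutton - Easton - Milton: 18+19+28+8+33+17 = 123
Milton - Juniper - Fenby - Larch - Easton - Sutton - Milton: 18+19+28+25+33+27 = 150
Milton - Juniper - Fenby - Easton - Sutton - Larch - Milton: 18+19+13+33+8+24 = 115
Milton - Juniper - Fenby - Easton - Larch - Sutton - Milton: 18+19+13+25+8+27 = 110
Milton - Juniper - Larch - Sutton - Fenby - Easton - Milton: 18+17+8+24+13+17 = 97
Milton - Juniper - Larch - Sutton - Easton - Fenby - Milton: 18+17+8+33+13+4 = 93
… (46 more)
The minimum is 77.
One optimal route: Milton → Juniper → Sutton → Larch → Easton → Fenby → Milton (or its reverse).

Minimum total distance: 77 min.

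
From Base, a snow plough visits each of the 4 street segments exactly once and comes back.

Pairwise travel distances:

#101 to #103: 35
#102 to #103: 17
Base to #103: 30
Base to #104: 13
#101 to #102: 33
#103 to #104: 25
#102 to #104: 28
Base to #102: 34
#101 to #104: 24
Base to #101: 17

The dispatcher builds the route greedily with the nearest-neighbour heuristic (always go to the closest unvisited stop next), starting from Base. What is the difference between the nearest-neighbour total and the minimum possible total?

The nearest-neighbour route is 12 longer than optimal.

From Base: #104=13, #101=17, #103=30, #102=34 → choose #104 (13).
From #104: #101=24, #103=25, #102=28 → choose #101 (24).
From #101: #102=33, #103=35 → choose #102 (33).
From #102: #103=17 → choose #103 (17).
NN route Base → #104 → #101 → #102 → #103 → Base costs 117.
Optimal: Base → #101 → #102 → #103 → #104 → Base costs 105 (by enumerating all 12 distinct tours).
Excess = 117 − 105 = 12.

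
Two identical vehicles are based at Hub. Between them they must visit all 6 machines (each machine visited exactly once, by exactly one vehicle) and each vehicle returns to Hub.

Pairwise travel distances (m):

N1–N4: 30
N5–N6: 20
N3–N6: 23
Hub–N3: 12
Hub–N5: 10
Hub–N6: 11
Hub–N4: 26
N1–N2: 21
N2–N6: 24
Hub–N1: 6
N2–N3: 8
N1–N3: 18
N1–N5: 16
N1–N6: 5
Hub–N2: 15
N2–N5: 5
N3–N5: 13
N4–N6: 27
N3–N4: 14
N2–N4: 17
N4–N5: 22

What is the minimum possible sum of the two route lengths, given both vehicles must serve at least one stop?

There are 2^5 − 1 = 31 ways to divide the 6 stops into two non-empty groups. For each, the best each vehicle can do is its own shortest tour through its group:
  {N1} + {N2, N3, N4, N5, N6}: 12 + 75 = 87
  {N2} + {N1, N3, N4, N5, N6}: 30 + 75 = 105
  {N1, N2} + {N3, N4, N5, N6}: 42 + 75 = 117
  {N3} + {N1, N2, N4, N5, N6}: 24 + 70 = 94
  {N1, N3} + {N2, N4, N5, N6}: 36 + 70 = 106
  {N2, N3} + {N1, N4, N5, N6}: 35 + 70 = 105
  … (31 splits in total)
  {N2, N3, N4, N5} + {N1, N6}: 58 + 22 = 80  ← best
Best: vehicle 1 Hub → N3 → N4 → N2 → N5 → Hub = 58; vehicle 2 Hub → N1 → N6 → Hub = 22; combined 80.

Minimum combined distance: 80 m.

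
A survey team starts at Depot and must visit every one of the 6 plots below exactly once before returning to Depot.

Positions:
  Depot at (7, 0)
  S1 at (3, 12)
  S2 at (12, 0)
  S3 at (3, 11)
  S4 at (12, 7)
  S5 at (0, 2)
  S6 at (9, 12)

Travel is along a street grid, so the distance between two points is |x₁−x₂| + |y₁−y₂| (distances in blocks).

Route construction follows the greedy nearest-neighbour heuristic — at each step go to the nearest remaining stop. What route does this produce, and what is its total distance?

Depot → [S2:5 / S5:9 / S4:12 / S6:14 / S3:15 / S1:16] → S2 (5)
S2 → [S4:7 / S5:14 / S6:15 / S3:20 / S1:21] → S4 (7)
S4 → [S6:8 / S3:13 / S1:14 / S5:17] → S6 (8)
S6 → [S1:6 / S3:7 / S5:19] → S1 (6)
S1 → [S3:1 / S5:13] → S3 (1)
S3 → [S5:12] → S5 (12)
Return S5→Depot: 9.
Total = 5 + 7 + 8 + 6 + 1 + 12 + 9 = 48.

Total distance 48 blocks via the nearest-neighbour route Depot → S2 → S4 → S6 → S1 → S3 → S5 → Depot.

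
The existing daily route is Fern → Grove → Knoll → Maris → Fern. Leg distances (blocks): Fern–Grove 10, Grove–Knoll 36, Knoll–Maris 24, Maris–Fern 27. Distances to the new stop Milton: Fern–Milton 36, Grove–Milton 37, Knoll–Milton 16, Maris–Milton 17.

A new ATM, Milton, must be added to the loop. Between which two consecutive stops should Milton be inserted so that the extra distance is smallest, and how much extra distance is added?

Insertion cost between consecutive stops i–j is d(i,Milton) + d(Milton,j) − d(i,j):
  between Fern and Grove: 36 + 37 − 10 = 63
  between Grove and Knoll: 37 + 16 − 36 = 17
  between Knoll and Maris: 16 + 17 − 24 = 9
  between Maris and Fern: 17 + 36 − 27 = 26
Cheapest insertion is between Knoll and Maris, adding 9.
New total = 97 + 9 = 106.

Adding 9 blocks by placing Milton on the Knoll–Maris leg.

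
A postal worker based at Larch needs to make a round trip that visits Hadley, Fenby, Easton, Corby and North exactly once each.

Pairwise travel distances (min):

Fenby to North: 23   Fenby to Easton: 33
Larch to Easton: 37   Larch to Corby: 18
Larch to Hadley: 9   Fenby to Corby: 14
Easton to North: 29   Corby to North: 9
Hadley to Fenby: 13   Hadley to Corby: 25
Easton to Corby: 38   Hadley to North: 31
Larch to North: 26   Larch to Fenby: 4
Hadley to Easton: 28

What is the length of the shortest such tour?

Shortest round trip = 93 min.

Larch - Hadley - Fenby - Easton - Corby - North - Larch: 9+13+33+38+9+26 = 128
Larch - Hadley - Fenby - Easton - North - Corby - Larch: 9+13+33+29+9+18 = 111
Larch - Hadley - Fenby - Corby - Easton - North - Larch: 9+13+14+38+29+26 = 129
Larch - Hadley - Fenby - Corby - North - Easton - Larch: 9+13+14+9+29+37 = 111
Larch - Hadley - Fenby - North - Easton - Corby - Larch: 9+13+23+29+38+18 = 130
Larch - Hadley - Fenby - North - Corby - Easton - Larch: 9+13+23+9+38+37 = 129
Larch - Hadley - Easton - Fenby - Corby - North - Larch: 9+28+33+14+9+26 = 119
Larch - Hadley - Easton - Fenby - North - Corby - Larch: 9+28+33+23+9+18 = 120
Larch - Hadley - Easton - Corby - Fenby - North - Larch: 9+28+38+14+23+26 = 138
Larch - Hadley - Easton - Corby - North - Fenby - Larch: 9+28+38+9+23+4 = 111
Larch - Hadley - Easton - North - Fenby - Corby - Larch: 9+28+29+23+14+18 = 121
Larch - Hadley - Easton - North - Corby - Fenby - Larch: 9+28+29+9+14+4 = 93
Larch - Hadley - Corby - Fenby - Easton - North - Larch: 9+25+14+33+29+26 = 136
Larch - Hadley - Corby - Fenby - North - Easton - Larch: 9+25+14+23+29+37 = 137
… (46 more)
The minimum is 93.
One optimal route: Larch → Hadley → Easton → North → Corby → Fenby → Larch (or its reverse).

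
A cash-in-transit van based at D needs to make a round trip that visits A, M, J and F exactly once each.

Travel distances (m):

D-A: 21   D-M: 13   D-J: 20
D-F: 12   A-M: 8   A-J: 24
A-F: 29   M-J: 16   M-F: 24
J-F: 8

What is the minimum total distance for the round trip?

Shortest round trip = 65 m.

D-A-M-J-F-D: 21+8+16+8+12 = 65
D-A-M-F-J-D: 21+8+24+8+20 = 81
D-A-J-M-F-D: 21+24+16+24+12 = 97
D-A-J-F-M-D: 21+24+8+24+13 = 90
D-A-F-M-J-D: 21+29+24+16+20 = 110
D-A-F-J-M-D: 21+29+8+16+13 = 87
D-M-A-J-F-D: 13+8+24+8+12 = 65
D-M-A-F-J-D: 13+8+29+8+20 = 78
D-M-J-A-F-D: 13+16+24+29+12 = 94
D-M-F-A-J-D: 13+24+29+24+20 = 110
D-J-A-M-F-D: 20+24+8+24+12 = 88
D-J-M-A-F-D: 20+16+8+29+12 = 85
The minimum is 65.
One optimal route: D → A → M → J → F → D (or its reverse).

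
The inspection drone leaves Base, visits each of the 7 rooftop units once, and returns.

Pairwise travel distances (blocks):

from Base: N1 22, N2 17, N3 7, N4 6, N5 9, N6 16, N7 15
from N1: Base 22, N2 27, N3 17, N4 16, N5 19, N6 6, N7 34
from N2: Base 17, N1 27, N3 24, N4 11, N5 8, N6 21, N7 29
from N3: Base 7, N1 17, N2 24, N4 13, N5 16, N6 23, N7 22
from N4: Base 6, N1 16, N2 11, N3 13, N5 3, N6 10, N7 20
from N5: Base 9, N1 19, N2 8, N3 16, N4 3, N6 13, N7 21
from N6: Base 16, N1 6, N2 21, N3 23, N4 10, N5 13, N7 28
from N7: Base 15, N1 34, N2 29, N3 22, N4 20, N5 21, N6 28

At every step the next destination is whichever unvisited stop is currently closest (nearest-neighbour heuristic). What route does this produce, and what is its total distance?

Total distance 98 blocks via the nearest-neighbour route Base → N4 → N5 → N2 → N6 → N1 → N3 → N7 → Base.

At Base the remaining stops are N4 6, N3 7, N5 9, N7 15, N6 16, N2 17, N1 22; go to N4.
At N4 the remaining stops are N5 3, N6 10, N2 11, N3 13, N1 16, N7 20; go to N5.
At N5 the remaining stops are N2 8, N6 13, N3 16, N1 19, N7 21; go to N2.
At N2 the remaining stops are N6 21, N3 24, N1 27, N7 29; go to N6.
At N6 the remaining stops are N1 6, N3 23, N7 28; go to N1.
At N1 the remaining stops are N3 17, N7 34; go to N3.
At N3 the remaining stops are N7 22; go to N7.
Return N7→Base: 15.
Total = 6 + 3 + 8 + 21 + 6 + 17 + 22 + 15 = 98.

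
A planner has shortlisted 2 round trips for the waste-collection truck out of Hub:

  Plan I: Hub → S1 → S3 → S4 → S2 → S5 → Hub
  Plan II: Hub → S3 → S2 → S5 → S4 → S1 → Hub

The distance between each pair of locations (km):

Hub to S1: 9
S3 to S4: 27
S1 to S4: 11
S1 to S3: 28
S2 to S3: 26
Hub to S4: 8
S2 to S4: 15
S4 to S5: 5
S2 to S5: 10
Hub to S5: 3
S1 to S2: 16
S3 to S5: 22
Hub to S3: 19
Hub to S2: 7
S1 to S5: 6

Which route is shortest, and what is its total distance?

Plan I: 9 + 28 + 27 + 15 + 10 + 3 = 92
Plan II: 19 + 26 + 10 + 5 + 11 + 9 = 80

Shortest is Plan II, total 80 km.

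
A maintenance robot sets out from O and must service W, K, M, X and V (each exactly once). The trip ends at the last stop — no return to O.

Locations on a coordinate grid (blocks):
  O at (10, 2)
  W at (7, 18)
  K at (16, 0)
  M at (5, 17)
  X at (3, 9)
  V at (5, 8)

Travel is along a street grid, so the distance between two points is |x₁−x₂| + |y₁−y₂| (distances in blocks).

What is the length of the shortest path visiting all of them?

There are 5! = 120 possible orderings.
O → W → K → M → X → V: 19+27+28+10+3 = 87
O → W → K → M → V → X: 19+27+28+9+3 = 86
O → W → K → X → M → V: 19+27+22+10+9 = 87
O → W → K → X → V → M: 19+27+22+3+9 = 80
O → W → K → V → M → X: 19+27+19+9+10 = 84
O → W → K → V → X → M: 19+27+19+3+10 = 78
O → W → M → K → X → V: 19+3+28+22+3 = 75
O → W → M → K → V → X: 19+3+28+19+3 = 72
O → W → M → X → K → V: 19+3+10+22+19 = 73
O → W → M → X → V → K: 19+3+10+3+19 = 54
O → W → M → V → K → X: 19+3+9+19+22 = 72
O → W → M → V → X → K: 19+3+9+3+22 = 56
O → W → X → K → M → V: 19+13+22+28+9 = 91
O → W → X → K → V → M: 19+13+22+19+9 = 82
… (106 more)
O → K → V → X → M → W: 8+19+3+10+3 = 43  ← best
The minimum is 43.
One shortest path: O → K → V → X → M → W.

Shortest open route: 43 blocks.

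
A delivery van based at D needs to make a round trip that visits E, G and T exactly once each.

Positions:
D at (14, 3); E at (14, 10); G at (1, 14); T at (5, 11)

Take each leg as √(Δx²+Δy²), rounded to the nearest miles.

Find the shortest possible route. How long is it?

D - E - G - T - D: 7+14+5+12 = 38
D - E - T - G - D: 7+9+5+17 = 38
D - G - E - T - D: 17+14+9+12 = 52
The minimum is 38.
One optimal route: D → E → G → T → D (or its reverse).

Shortest round trip = 38 miles.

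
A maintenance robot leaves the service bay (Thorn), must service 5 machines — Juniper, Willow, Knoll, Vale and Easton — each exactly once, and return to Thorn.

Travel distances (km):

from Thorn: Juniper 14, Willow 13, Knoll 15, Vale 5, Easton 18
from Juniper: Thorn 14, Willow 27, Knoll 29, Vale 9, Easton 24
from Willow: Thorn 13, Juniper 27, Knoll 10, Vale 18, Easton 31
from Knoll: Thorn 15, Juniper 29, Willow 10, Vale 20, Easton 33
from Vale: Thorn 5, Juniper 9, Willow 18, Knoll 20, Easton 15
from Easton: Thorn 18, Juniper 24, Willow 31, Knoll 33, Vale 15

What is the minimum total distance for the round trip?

94 km — the shortest possible round trip.

There are 60 distinct closed tours to check (reversals are equivalent).
Thorn-Juniper-Willow-Knoll-Vale-Easton-Thorn: 14+27+10+20+15+18 = 104
Thorn-Juniper-Willow-Knoll-Easton-Vale-Thorn: 14+27+10+33+15+5 = 104
Thorn-Juniper-Willow-Vale-Knoll-Easton-Thorn: 14+27+18+20+33+18 = 130
Thorn-Juniper-Willow-Vale-Easton-Knoll-Thorn: 14+27+18+15+33+15 = 122
Thorn-Juniper-Willow-Easton-Knoll-Vale-Thorn: 14+27+31+33+20+5 = 130
Thorn-Juniper-Willow-Easton-Vale-Knoll-Thorn: 14+27+31+15+20+15 = 122
Thorn-Juniper-Knoll-Willow-Vale-Easton-Thorn: 14+29+10+18+15+18 = 104
Thorn-Juniper-Knoll-Willow-Easton-Vale-Thorn: 14+29+10+31+15+5 = 104
Thorn-Juniper-Knoll-Vale-Willow-Easton-Thorn: 14+29+20+18+31+18 = 130
Thorn-Juniper-Knoll-Vale-Easton-Willow-Thorn: 14+29+20+15+31+13 = 122
Thorn-Juniper-Knoll-Easton-Willow-Vale-Thorn: 14+29+33+31+18+5 = 130
Thorn-Juniper-Knoll-Easton-Vale-Willow-Thorn: 14+29+33+15+18+13 = 122
Thorn-Juniper-Vale-Willow-Knoll-Easton-Thorn: 14+9+18+10+33+18 = 102
Thorn-Juniper-Vale-Willow-Easton-Knoll-Thorn: 14+9+18+31+33+15 = 120
… (46 more)
Thorn-Juniper-Vale-Easton-Willow-Knoll-Thorn: 14+9+15+31+10+15 = 94  ← best
The minimum is 94.
One optimal route: Thorn → Juniper → Vale → Easton → Willow → Knoll → Thorn (or its reverse).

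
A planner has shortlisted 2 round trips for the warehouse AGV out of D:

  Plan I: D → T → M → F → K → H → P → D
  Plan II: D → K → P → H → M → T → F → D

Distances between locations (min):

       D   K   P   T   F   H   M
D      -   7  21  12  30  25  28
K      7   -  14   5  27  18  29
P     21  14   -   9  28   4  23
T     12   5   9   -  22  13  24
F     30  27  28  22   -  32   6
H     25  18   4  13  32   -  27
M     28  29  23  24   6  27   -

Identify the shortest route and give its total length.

112 min — Plan I is the shortest.

Plan I: 12 + 24 + 6 + 27 + 18 + 4 + 21 = 112
Plan II: 7 + 14 + 4 + 27 + 24 + 22 + 30 = 128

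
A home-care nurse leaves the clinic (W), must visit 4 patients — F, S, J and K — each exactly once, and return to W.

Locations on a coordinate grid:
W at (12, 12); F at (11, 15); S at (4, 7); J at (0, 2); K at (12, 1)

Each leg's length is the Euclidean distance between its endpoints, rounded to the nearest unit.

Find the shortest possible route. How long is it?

Shortest round trip = 43.

W-F-S-J-K-W: 3+11+6+12+11 = 43
W-F-S-K-J-W: 3+11+10+12+16 = 52
W-F-J-S-K-W: 3+17+6+10+11 = 47
W-F-J-K-S-W: 3+17+12+10+9 = 51
W-F-K-S-J-W: 3+14+10+6+16 = 49
W-F-K-J-S-W: 3+14+12+6+9 = 44
W-S-F-J-K-W: 9+11+17+12+11 = 60
W-S-F-K-J-W: 9+11+14+12+16 = 62
W-S-J-F-K-W: 9+6+17+14+11 = 57
W-S-K-F-J-W: 9+10+14+17+16 = 66
W-J-F-S-K-W: 16+17+11+10+11 = 65
W-J-S-F-K-W: 16+6+11+14+11 = 58
The minimum is 43.
One optimal route: W → F → S → J → K → W (or its reverse).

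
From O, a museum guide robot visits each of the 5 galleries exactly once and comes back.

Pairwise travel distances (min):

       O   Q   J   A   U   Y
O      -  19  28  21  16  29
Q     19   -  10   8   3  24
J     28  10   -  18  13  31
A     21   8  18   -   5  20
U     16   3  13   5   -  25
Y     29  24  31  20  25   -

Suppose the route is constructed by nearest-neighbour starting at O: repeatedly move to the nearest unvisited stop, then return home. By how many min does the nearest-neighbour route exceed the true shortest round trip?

The nearest-neighbour route is 10 min longer than optimal.

From O: U=16, Q=19, A=21, J=28, Y=29 → choose U (16).
From U: Q=3, A=5, J=13, Y=25 → choose Q (3).
From Q: A=8, J=10, Y=24 → choose A (8).
From A: J=18, Y=20 → choose J (18).
From J: Y=31 → choose Y (31).
NN route O → U → Q → A → J → Y → O costs 105.
Optimal: O → J → Q → U → A → Y → O costs 95 (by enumerating all 60 distinct tours).
Excess = 105 − 95 = 10.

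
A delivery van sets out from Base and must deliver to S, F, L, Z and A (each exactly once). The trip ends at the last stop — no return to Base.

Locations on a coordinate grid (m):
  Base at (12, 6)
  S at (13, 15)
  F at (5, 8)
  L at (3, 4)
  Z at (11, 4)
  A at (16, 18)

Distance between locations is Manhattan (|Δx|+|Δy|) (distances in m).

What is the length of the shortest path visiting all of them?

38 m — the minimum one-way total.

There are 5! = 120 possible orderings.
Base → S → F → L → Z → A: 10+15+6+8+19 = 58
Base → S → F → L → A → Z: 10+15+6+27+19 = 77
Base → S → F → Z → L → A: 10+15+10+8+27 = 70
Base → S → F → Z → A → L: 10+15+10+19+27 = 81
Base → S → F → A → L → Z: 10+15+21+27+8 = 81
Base → S → F → A → Z → L: 10+15+21+19+8 = 73
Base → S → L → F → Z → A: 10+21+6+10+19 = 66
Base → S → L → F → A → Z: 10+21+6+21+19 = 77
Base → S → L → Z → F → A: 10+21+8+10+21 = 70
Base → S → L → Z → A → F: 10+21+8+19+21 = 79
Base → S → L → A → F → Z: 10+21+27+21+10 = 89
Base → S → L → A → Z → F: 10+21+27+19+10 = 87
Base → S → Z → F → L → A: 10+13+10+6+27 = 66
Base → S → Z → F → A → L: 10+13+10+21+27 = 81
… (106 more)
Base → Z → L → F → S → A: 3+8+6+15+6 = 38  ← best
The minimum is 38.
One shortest path: Base → Z → L → F → S → A.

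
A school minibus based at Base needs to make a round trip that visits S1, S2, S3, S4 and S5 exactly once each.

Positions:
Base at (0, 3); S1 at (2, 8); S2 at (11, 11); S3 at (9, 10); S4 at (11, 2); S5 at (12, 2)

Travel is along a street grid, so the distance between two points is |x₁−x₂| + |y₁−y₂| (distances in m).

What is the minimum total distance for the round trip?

42 m — the shortest possible round trip.

With 5 stops there are 5!/2 = 60 distinct round trips (a route and its reverse cost the same).
Base - S1 - S2 - S3 - S4 - S5 - Base: 7+12+3+10+1+13 = 46
Base - S1 - S2 - S3 - S5 - S4 - Base: 7+12+3+11+1+12 = 46
Base - S1 - S2 - S4 - S3 - S5 - Base: 7+12+9+10+11+13 = 62
Base - S1 - S2 - S4 - S5 - S3 - Base: 7+12+9+1+11+16 = 56
Base - S1 - S2 - S5 - S3 - S4 - Base: 7+12+10+11+10+12 = 62
Base - S1 - S2 - S5 - S4 - S3 - Base: 7+12+10+1+10+16 = 56
Base - S1 - S3 - S2 - S4 - S5 - Base: 7+9+3+9+1+13 = 42
Base - S1 - S3 - S2 - S5 - S4 - Base: 7+9+3+10+1+12 = 42
Base - S1 - S3 - S4 - S2 - S5 - Base: 7+9+10+9+10+13 = 58
Base - S1 - S3 - S4 - S5 - S2 - Base: 7+9+10+1+10+19 = 56
Base - S1 - S3 - S5 - S2 - S4 - Base: 7+9+11+10+9+12 = 58
Base - S1 - S3 - S5 - S4 - S2 - Base: 7+9+11+1+9+19 = 56
Base - S1 - S4 - S2 - S3 - S5 - Base: 7+15+9+3+11+13 = 58
Base - S1 - S4 - S2 - S5 - S3 - Base: 7+15+9+10+11+16 = 68
… (46 more)
The minimum is 42.
One optimal route: Base → S1 → S3 → S2 → S4 → S5 → Base (or its reverse).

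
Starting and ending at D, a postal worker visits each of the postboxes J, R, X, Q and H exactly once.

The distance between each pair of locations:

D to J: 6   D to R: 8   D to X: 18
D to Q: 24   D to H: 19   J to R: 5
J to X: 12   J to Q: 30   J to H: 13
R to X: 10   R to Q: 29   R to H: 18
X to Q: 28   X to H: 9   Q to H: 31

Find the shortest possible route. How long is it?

There are 60 distinct closed tours to check (reversals are equivalent).
D→J→R→X→Q→H→D: 6+5+10+28+31+19 = 99
D→J→R→X→H→Q→D: 6+5+10+9+31+24 = 85
D→J→R→Q→X→H→D: 6+5+29+28+9+19 = 96
D→J→R→Q→H→X→D: 6+5+29+31+9+18 = 98
D→J→R→H→X→Q→D: 6+5+18+9+28+24 = 90
D→J→R→H→Q→X→D: 6+5+18+31+28+18 = 106
D→J→X→R→Q→H→D: 6+12+10+29+31+19 = 107
D→J→X→R→H→Q→D: 6+12+10+18+31+24 = 101
D→J→X→Q→R→H→D: 6+12+28+29+18+19 = 112
D→J→X→Q→H→R→D: 6+12+28+31+18+8 = 103
D→J→X→H→R→Q→D: 6+12+9+18+29+24 = 98
D→J→X→H→Q→R→D: 6+12+9+31+29+8 = 95
D→J→Q→R→X→H→D: 6+30+29+10+9+19 = 103
D→J→Q→R→H→X→D: 6+30+29+18+9+18 = 110
… (46 more)
The minimum is 85.
One optimal route: D → J → R → X → H → Q → D (or its reverse).

Shortest round trip = 85.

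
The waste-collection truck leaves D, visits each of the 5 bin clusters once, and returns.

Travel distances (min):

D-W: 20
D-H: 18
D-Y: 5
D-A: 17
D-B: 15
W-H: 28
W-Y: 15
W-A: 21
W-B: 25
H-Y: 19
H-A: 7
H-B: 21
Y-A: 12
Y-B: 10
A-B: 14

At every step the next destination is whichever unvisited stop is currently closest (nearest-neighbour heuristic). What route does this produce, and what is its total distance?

Nearest-neighbour total = 84 min; route D → Y → B → A → H → W → D.

D → [Y:5 / B:15 / A:17 / H:18 / W:20] → Y (5)
Y → [B:10 / A:12 / W:15 / H:19] → B (10)
B → [A:14 / H:21 / W:25] → A (14)
A → [H:7 / W:21] → H (7)
H → [W:28] → W (28)
Return W→D: 20.
Total = 5 + 10 + 14 + 7 + 28 + 20 = 84.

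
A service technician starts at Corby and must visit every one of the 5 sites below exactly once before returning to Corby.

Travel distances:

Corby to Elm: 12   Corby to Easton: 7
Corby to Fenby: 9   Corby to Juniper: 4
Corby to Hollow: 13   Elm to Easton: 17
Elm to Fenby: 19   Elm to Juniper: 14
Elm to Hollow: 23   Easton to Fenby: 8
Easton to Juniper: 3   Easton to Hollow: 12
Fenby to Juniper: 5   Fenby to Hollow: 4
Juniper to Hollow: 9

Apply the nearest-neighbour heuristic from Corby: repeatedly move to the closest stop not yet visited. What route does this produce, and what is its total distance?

Corby → [Juniper:4 / Easton:7 / Fenby:9 / Elm:12 / Hollow:13] → Juniper (4)
Juniper → [Easton:3 / Fenby:5 / Hollow:9 / Elm:14] → Easton (3)
Easton → [Fenby:8 / Hollow:12 / Elm:17] → Fenby (8)
Fenby → [Hollow:4 / Elm:19] → Hollow (4)
Hollow → [Elm:23] → Elm (23)
Return Elm→Corby: 12.
Total = 4 + 3 + 8 + 4 + 23 + 12 = 54.

Nearest-neighbour total = 54; route Corby → Juniper → Easton → Fenby → Hollow → Elm → Corby.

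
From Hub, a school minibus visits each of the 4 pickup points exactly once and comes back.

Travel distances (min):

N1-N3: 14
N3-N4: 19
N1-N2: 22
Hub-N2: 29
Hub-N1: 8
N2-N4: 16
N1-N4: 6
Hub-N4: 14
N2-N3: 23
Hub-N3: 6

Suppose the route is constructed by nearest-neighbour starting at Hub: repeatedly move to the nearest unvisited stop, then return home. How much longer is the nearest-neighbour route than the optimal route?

The nearest-neighbour route is 12 min longer than optimal.

Hub: N3=6, N1=8, N4=14, N2=29 ⇒ N3
N3: N1=14, N4=19, N2=23 ⇒ N1
N1: N4=6, N2=22 ⇒ N4
N4: N2=16 ⇒ N2
NN route Hub → N3 → N1 → N4 → N2 → Hub costs 71.
Optimal: Hub → N1 → N4 → N2 → N3 → Hub costs 59 (by enumerating all 12 distinct tours).
Excess = 71 − 59 = 12.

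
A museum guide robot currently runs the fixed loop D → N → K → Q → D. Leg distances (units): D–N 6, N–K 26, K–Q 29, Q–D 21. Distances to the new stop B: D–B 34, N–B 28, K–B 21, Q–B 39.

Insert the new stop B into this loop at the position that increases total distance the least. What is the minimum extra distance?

Insertion cost between consecutive stops i–j is d(i,B) + d(B,j) − d(i,j):
  between D and N: 34 + 28 − 6 = 56
  between N and K: 28 + 21 − 26 = 23
  between K and Q: 21 + 39 − 29 = 31
  between Q and D: 39 + 34 − 21 = 52
Cheapest insertion is between N and K, adding 23.
New total = 82 + 23 = 105.

Adding 23 by placing B on the N–K leg.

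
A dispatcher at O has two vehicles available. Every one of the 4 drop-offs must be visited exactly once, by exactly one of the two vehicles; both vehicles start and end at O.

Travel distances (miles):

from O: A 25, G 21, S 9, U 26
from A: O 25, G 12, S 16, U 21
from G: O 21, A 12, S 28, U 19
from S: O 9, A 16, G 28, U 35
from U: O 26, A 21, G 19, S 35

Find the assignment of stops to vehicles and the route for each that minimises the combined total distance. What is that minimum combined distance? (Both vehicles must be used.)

Try each way of splitting the stops between the two vehicles (each non-empty) and, for each split, find the best tour for each vehicle:
  {A} + {G, S, U}: 50 + 82 = 132
  {G} + {A, S, U}: 42 + 72 = 114
  {A, G} + {S, U}: 58 + 70 = 128
  {S} + {A, G, U}: 18 + 80 = 98
  {A, S} + {G, U}: 50 + 66 = 116
  {G, S} + {A, U}: 58 + 72 = 130
  … (7 splits in total)
Best: vehicle 1 O → S → O = 18; vehicle 2 O → G → A → U → O = 80; combined 98.

98 miles — the smallest possible combined total.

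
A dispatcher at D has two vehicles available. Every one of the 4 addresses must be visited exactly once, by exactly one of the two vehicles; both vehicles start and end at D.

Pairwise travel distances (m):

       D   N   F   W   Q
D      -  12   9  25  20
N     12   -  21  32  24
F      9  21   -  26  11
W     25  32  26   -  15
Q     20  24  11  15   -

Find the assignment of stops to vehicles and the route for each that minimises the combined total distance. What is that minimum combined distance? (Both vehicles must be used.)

Check every non-empty split of the stops between the two vehicles; for each half take its own optimal tour:
  {N} + {F, W, Q}: 24 + 60 = 84
  {F} + {N, W, Q}: 18 + 76 = 94
  {N, F} + {W, Q}: 42 + 60 = 102
  {W} + {N, F, Q}: 50 + 56 = 106
  {N, W} + {F, Q}: 69 + 40 = 109
  {F, W} + {N, Q}: 60 + 56 = 116
  … (7 splits in total)
Best: vehicle 1 D → N → D = 24; vehicle 2 D → F → Q → W → D = 60; combined 84.

84 m — the smallest possible combined total.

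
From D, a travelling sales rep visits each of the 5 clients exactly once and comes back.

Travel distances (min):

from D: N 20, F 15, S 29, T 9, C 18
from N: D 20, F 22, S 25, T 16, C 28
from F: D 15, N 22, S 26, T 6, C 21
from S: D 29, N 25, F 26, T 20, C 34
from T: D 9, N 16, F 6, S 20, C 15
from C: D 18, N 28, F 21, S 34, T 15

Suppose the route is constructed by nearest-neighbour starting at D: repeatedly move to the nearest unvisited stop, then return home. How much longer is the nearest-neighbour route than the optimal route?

From D: T=9, F=15, C=18, N=20, S=29 → choose T (9).
From T: F=6, C=15, N=16, S=20 → choose F (6).
From F: C=21, N=22, S=26 → choose C (21).
From C: N=28, S=34 → choose N (28).
From N: S=25 → choose S (25).
NN route D → T → F → C → N → S → D costs 118.
Optimal: D → N → S → F → T → C → D costs 110 (by enumerating all 60 distinct tours).
Excess = 118 − 110 = 8.

Excess over optimum: 8 min.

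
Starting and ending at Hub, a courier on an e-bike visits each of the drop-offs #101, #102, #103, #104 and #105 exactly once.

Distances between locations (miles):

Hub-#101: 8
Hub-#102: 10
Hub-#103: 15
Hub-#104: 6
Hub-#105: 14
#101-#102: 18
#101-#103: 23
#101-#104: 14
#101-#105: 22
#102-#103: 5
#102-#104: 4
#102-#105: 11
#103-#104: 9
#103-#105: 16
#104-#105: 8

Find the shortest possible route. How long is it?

Minimum total distance: 61 miles.

With 5 stops there are 5!/2 = 60 distinct round trips (a route and its reverse cost the same).
Hub → #101 → #102 → #103 → #104 → #105 → Hub: 8+18+5+9+8+14 = 62
Hub → #101 → #102 → #103 → #105 → #104 → Hub: 8+18+5+16+8+6 = 61
Hub → #101 → #102 → #104 → #103 → #105 → Hub: 8+18+4+9+16+14 = 69
Hub → #101 → #102 → #104 → #105 → #103 → Hub: 8+18+4+8+16+15 = 69
Hub → #101 → #102 → #105 → #103 → #104 → Hub: 8+18+11+16+9+6 = 68
Hub → #101 → #102 → #105 → #104 → #103 → Hub: 8+18+11+8+9+15 = 69
Hub → #101 → #103 → #102 → #104 → #105 → Hub: 8+23+5+4+8+14 = 62
Hub → #101 → #103 → #102 → #105 → #104 → Hub: 8+23+5+11+8+6 = 61
Hub → #101 → #103 → #104 → #102 → #105 → Hub: 8+23+9+4+11+14 = 69
Hub → #101 → #103 → #104 → #105 → #102 → Hub: 8+23+9+8+11+10 = 69
Hub → #101 → #103 → #105 → #102 → #104 → Hub: 8+23+16+11+4+6 = 68
Hub → #101 → #103 → #105 → #104 → #102 → Hub: 8+23+16+8+4+10 = 69
Hub → #101 → #104 → #102 → #103 → #105 → Hub: 8+14+4+5+16+14 = 61
Hub → #101 → #104 → #102 → #105 → #103 → Hub: 8+14+4+11+16+15 = 68
… (46 more)
The minimum is 61.
One optimal route: Hub → #101 → #102 → #103 → #105 → #104 → Hub (or its reverse).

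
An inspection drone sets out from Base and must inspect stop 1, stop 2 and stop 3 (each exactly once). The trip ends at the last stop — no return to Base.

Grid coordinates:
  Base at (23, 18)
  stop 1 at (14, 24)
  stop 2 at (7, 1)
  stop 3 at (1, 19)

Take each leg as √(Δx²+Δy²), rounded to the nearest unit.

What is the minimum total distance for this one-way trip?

44 — the minimum one-way total.

There are 3! = 6 possible orderings.
Base - stop 1 - stop 2 - stop 3: 11+24+19 = 54
Base - stop 1 - stop 3 - stop 2: 11+14+19 = 44
Base - stop 2 - stop 1 - stop 3: 23+24+14 = 61
Base - stop 2 - stop 3 - stop 1: 23+19+14 = 56
Base - stop 3 - stop 1 - stop 2: 22+14+24 = 60
Base - stop 3 - stop 2 - stop 1: 22+19+24 = 65
The minimum is 44.
One shortest path: Base → stop 1 → stop 3 → stop 2.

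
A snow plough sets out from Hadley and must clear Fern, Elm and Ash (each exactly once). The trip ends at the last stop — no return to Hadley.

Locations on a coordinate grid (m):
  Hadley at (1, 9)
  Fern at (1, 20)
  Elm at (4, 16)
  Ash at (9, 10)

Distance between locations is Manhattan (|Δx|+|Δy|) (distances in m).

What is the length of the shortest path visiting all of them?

There are 3! = 6 possible orderings.
Hadley → Fern → Elm → Ash: 11+7+11 = 29
Hadley → Fern → Ash → Elm: 11+18+11 = 40
Hadley → Elm → Fern → Ash: 10+7+18 = 35
Hadley → Elm → Ash → Fern: 10+11+18 = 39
Hadley → Ash → Fern → Elm: 9+18+7 = 34
Hadley → Ash → Elm → Fern: 9+11+7 = 27
The minimum is 27.
One shortest path: Hadley → Ash → Elm → Fern.

Shortest open route: 27 m.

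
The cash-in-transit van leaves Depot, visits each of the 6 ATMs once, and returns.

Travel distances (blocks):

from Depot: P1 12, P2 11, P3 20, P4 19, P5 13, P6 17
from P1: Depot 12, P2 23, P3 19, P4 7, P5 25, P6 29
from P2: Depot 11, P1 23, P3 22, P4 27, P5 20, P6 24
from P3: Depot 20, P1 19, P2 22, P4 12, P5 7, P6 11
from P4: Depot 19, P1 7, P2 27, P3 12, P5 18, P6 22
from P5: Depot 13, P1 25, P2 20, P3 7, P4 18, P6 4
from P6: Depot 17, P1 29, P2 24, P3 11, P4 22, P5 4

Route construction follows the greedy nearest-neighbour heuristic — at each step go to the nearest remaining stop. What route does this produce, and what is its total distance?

From Depot: distances to unvisited — P2=11, P1=12, P5=13, P6=17, P4=19, P3=20. Nearest is P2 (11).
From P2: distances to unvisited — P5=20, P3=22, P1=23, P6=24, P4=27. Nearest is P5 (20).
From P5: distances to unvisited — P6=4, P3=7, P4=18, P1=25. Nearest is P6 (4).
From P6: distances to unvisited — P3=11, P4=22, P1=29. Nearest is P3 (11).
From P3: distances to unvisited — P4=12, P1=19. Nearest is P4 (12).
From P4: distances to unvisited — P1=7. Nearest is P1 (7).
Return P1→Depot: 12.
Total = 11 + 20 + 4 + 11 + 12 + 7 + 12 = 77.

Total distance 77 blocks via the nearest-neighbour route Depot → P2 → P5 → P6 → P3 → P4 → P1 → Depot.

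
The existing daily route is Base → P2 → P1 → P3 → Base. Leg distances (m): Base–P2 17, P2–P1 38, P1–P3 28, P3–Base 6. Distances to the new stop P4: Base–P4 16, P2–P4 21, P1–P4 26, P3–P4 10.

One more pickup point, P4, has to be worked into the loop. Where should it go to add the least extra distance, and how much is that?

Minimum extra distance: 8 m, inserting P4 between P1 and P3.

Insertion cost between consecutive stops i–j is d(i,P4) + d(P4,j) − d(i,j):
  between Base and P2: 16 + 21 − 17 = 20
  between P2 and P1: 21 + 26 − 38 = 9
  between P1 and P3: 26 + 10 − 28 = 8
  between P3 and Base: 10 + 16 − 6 = 20
Cheapest insertion is between P1 and P3, adding 8.
New total = 89 + 8 = 97.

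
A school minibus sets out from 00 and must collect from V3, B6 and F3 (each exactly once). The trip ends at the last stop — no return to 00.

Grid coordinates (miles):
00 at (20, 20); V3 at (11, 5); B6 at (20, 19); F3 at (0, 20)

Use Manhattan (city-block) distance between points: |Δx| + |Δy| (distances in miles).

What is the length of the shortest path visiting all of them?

Minimum one-way distance = 48 miles.

There are 3! = 6 possible orderings.
00 - V3 - B6 - F3: 24+23+21 = 68
00 - V3 - F3 - B6: 24+26+21 = 71
00 - B6 - V3 - F3: 1+23+26 = 50
00 - B6 - F3 - V3: 1+21+26 = 48
00 - F3 - V3 - B6: 20+26+23 = 69
00 - F3 - B6 - V3: 20+21+23 = 64
The minimum is 48.
One shortest path: 00 → B6 → F3 → V3.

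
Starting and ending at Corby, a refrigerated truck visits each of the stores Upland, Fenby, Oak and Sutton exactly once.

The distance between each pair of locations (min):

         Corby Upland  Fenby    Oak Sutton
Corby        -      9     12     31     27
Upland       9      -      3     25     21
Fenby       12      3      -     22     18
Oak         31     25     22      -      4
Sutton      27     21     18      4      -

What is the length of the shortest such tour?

With 4 stops there are 4!/2 = 12 distinct round trips (a route and its reverse cost the same).
Corby → Upland → Fenby → Oak → Sutton → Corby: 9+3+22+4+27 = 65
Corby → Upland → Fenby → Sutton → Oak → Corby: 9+3+18+4+31 = 65
Corby → Upland → Oak → Fenby → Sutton → Corby: 9+25+22+18+27 = 101
Corby → Upland → Oak → Sutton → Fenby → Corby: 9+25+4+18+12 = 68
Corby → Upland → Sutton → Fenby → Oak → Corby: 9+21+18+22+31 = 101
Corby → Upland → Sutton → Oak → Fenby → Corby: 9+21+4+22+12 = 68
Corby → Fenby → Upland → Oak → Sutton → Corby: 12+3+25+4+27 = 71
Corby → Fenby → Upland → Sutton → Oak → Corby: 12+3+21+4+31 = 71
Corby → Fenby → Oak → Upland → Sutton → Corby: 12+22+25+21+27 = 107
Corby → Fenby → Sutton → Upland → Oak → Corby: 12+18+21+25+31 = 107
Corby → Oak → Upland → Fenby → Sutton → Corby: 31+25+3+18+27 = 104
Corby → Oak → Fenby → Upland → Sutton → Corby: 31+22+3+21+27 = 104
The minimum is 65.
One optimal route: Corby → Upland → Fenby → Oak → Sutton → Corby (or its reverse).

65 min — the shortest possible round trip.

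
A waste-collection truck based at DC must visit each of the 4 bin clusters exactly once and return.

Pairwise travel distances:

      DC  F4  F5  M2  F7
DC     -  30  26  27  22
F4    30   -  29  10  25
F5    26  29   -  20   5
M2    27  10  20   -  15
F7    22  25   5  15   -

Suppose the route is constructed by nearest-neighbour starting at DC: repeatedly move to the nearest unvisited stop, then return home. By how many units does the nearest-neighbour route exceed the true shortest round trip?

DC: F7=22, F5=26, M2=27, F4=30 ⇒ F7
F7: F5=5, M2=15, F4=25 ⇒ F5
F5: M2=20, F4=29 ⇒ M2
M2: F4=10 ⇒ F4
NN route DC → F7 → F5 → M2 → F4 → DC costs 87.
Optimal: DC → F4 → M2 → F7 → F5 → DC costs 86 (by enumerating all 12 distinct tours).
Excess = 87 − 86 = 1.

Excess over optimum: 1.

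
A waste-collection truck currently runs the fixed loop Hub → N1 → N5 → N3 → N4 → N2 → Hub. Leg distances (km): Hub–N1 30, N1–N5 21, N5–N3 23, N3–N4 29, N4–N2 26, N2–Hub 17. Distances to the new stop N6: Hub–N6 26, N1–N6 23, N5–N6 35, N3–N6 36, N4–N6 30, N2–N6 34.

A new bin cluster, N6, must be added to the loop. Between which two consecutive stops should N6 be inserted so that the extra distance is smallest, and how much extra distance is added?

Insertion cost between consecutive stops i–j is d(i,N6) + d(N6,j) − d(i,j):
  between Hub and N1: 26 + 23 − 30 = 19
  between N1 and N5: 23 + 35 − 21 = 37
  between N5 and N3: 35 + 36 − 23 = 48
  between N3 and N4: 36 + 30 − 29 = 37
  between N4 and N2: 30 + 34 − 26 = 38
  between N2 and Hub: 34 + 26 − 17 = 43
Cheapest insertion is between Hub and N1, adding 19.
New total = 146 + 19 = 165.

Adding 19 km by placing N6 on the Hub–N1 leg.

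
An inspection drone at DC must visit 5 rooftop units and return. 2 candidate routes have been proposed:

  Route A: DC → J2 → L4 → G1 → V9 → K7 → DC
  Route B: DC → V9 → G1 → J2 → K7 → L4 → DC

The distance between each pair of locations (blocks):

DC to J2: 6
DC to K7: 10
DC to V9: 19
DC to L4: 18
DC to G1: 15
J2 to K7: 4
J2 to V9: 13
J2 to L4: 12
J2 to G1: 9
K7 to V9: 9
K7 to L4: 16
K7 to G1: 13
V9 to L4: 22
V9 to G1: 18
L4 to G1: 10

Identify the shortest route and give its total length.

65 blocks — Route A is the shortest.

Route A: 6 + 12 + 10 + 18 + 9 + 10 = 65
Route B: 19 + 18 + 9 + 4 + 16 + 18 = 84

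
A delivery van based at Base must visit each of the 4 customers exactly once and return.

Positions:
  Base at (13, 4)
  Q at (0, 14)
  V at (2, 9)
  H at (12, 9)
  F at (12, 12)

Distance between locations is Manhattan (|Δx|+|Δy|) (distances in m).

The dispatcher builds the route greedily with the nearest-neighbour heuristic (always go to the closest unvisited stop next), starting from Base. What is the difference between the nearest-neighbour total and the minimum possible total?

From Base: H=6, F=9, V=16, Q=23 → choose H (6).
From H: F=3, V=10, Q=17 → choose F (3).
From F: V=13, Q=14 → choose V (13).
From V: Q=7 → choose Q (7).
NN route Base → H → F → V → Q → Base costs 52.
Optimal: Base → V → Q → F → H → Base costs 46 (by enumerating all 12 distinct tours).
Excess = 52 − 46 = 6.

The nearest-neighbour route is 6 m longer than optimal.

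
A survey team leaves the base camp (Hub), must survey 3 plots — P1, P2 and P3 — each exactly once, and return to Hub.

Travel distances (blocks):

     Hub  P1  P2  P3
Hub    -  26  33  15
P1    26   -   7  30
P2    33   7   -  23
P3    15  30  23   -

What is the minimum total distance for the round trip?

Hub - P1 - P2 - P3 - Hub: 26+7+23+15 = 71
Hub - P1 - P3 - P2 - Hub: 26+30+23+33 = 112
Hub - P2 - P1 - P3 - Hub: 33+7+30+15 = 85
The minimum is 71.
One optimal route: Hub → P1 → P2 → P3 → Hub (or its reverse).

Shortest round trip = 71 blocks.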